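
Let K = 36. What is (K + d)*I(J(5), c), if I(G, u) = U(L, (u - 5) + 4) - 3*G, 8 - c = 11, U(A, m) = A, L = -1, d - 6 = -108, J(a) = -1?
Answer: -132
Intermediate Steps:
d = -102 (d = 6 - 108 = -102)
c = -3 (c = 8 - 1*11 = 8 - 11 = -3)
I(G, u) = -1 - 3*G
(K + d)*I(J(5), c) = (36 - 102)*(-1 - 3*(-1)) = -66*(-1 + 3) = -66*2 = -132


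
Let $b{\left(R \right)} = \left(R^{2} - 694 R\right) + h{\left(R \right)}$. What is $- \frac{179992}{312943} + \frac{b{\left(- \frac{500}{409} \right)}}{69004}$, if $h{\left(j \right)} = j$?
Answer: $- \frac{508307517389877}{903079809624733} \approx -0.56286$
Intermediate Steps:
$b{\left(R \right)} = R^{2} - 693 R$ ($b{\left(R \right)} = \left(R^{2} - 694 R\right) + R = R^{2} - 693 R$)
$- \frac{179992}{312943} + \frac{b{\left(- \frac{500}{409} \right)}}{69004} = - \frac{179992}{312943} + \frac{- \frac{500}{409} \left(-693 - \frac{500}{409}\right)}{69004} = \left(-179992\right) \frac{1}{312943} + \left(-500\right) \frac{1}{409} \left(-693 - \frac{500}{409}\right) \frac{1}{69004} = - \frac{179992}{312943} + - \frac{500 \left(-693 - \frac{500}{409}\right)}{409} \cdot \frac{1}{69004} = - \frac{179992}{312943} + \left(- \frac{500}{409}\right) \left(- \frac{283937}{409}\right) \frac{1}{69004} = - \frac{179992}{312943} + \frac{141968500}{167281} \cdot \frac{1}{69004} = - \frac{179992}{312943} + \frac{35492125}{2885764531} = - \frac{508307517389877}{903079809624733}$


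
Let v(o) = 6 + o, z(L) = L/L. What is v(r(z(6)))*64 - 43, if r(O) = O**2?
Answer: 405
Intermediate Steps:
z(L) = 1
v(r(z(6)))*64 - 43 = (6 + 1**2)*64 - 43 = (6 + 1)*64 - 43 = 7*64 - 43 = 448 - 43 = 405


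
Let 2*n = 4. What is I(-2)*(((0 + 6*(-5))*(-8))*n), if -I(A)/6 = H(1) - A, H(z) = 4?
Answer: -17280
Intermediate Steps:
n = 2 (n = (1/2)*4 = 2)
I(A) = -24 + 6*A (I(A) = -6*(4 - A) = -24 + 6*A)
I(-2)*(((0 + 6*(-5))*(-8))*n) = (-24 + 6*(-2))*(((0 + 6*(-5))*(-8))*2) = (-24 - 12)*(((0 - 30)*(-8))*2) = -36*(-30*(-8))*2 = -8640*2 = -36*480 = -17280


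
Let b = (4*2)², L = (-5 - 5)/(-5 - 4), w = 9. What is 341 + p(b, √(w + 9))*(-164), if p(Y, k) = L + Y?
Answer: -93035/9 ≈ -10337.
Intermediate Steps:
L = 10/9 (L = -10/(-9) = -10*(-⅑) = 10/9 ≈ 1.1111)
b = 64 (b = 8² = 64)
p(Y, k) = 10/9 + Y
341 + p(b, √(w + 9))*(-164) = 341 + (10/9 + 64)*(-164) = 341 + (586/9)*(-164) = 341 - 96104/9 = -93035/9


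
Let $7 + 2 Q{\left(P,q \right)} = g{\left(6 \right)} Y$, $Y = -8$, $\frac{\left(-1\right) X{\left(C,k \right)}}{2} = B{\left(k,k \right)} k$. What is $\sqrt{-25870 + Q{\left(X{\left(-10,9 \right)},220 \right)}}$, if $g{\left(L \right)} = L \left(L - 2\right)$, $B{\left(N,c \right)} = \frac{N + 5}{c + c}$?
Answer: $\frac{3 i \sqrt{11542}}{2} \approx 161.15 i$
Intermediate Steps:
$B{\left(N,c \right)} = \frac{5 + N}{2 c}$
$g{\left(L \right)} = L \left(-2 + L\right)$
$X{\left(C,k \right)} = -5 - k$ ($X{\left(C,k \right)} = - 2 \frac{5 + k}{2 k} k = - 2 \left(\frac{5}{2} + \frac{k}{2}\right) = -5 - k$)
$Q{\left(P,q \right)} = - \frac{199}{2}$ ($Q{\left(P,q \right)} = - \frac{7}{2} + \frac{6 \left(-2 + 6\right) \left(-8\right)}{2} = - \frac{7}{2} + \frac{6 \cdot 4 \left(-8\right)}{2} = - \frac{7}{2} + \frac{24 \left(-8\right)}{2} = - \frac{7}{2} + \frac{1}{2} \left(-192\right) = - \frac{7}{2} - 96 = - \frac{199}{2}$)
$\sqrt{-25870 + Q{\left(X{\left(-10,9 \right)},220 \right)}} = \sqrt{-25870 - \frac{199}{2}} = \sqrt{- \frac{51939}{2}} = \frac{3 i \sqrt{11542}}{2}$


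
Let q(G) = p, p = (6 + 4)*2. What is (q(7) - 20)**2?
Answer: 0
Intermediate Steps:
p = 20 (p = 10*2 = 20)
q(G) = 20
(q(7) - 20)**2 = (20 - 20)**2 = 0**2 = 0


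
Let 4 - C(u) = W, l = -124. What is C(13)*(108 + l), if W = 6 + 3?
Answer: 80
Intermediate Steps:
W = 9
C(u) = -5 (C(u) = 4 - 1*9 = 4 - 9 = -5)
C(13)*(108 + l) = -5*(108 - 124) = -5*(-16) = 80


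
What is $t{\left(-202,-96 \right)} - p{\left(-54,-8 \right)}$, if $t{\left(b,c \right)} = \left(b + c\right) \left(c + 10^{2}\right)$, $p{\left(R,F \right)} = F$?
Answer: $-1184$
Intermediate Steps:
$t{\left(b,c \right)} = \left(100 + c\right) \left(b + c\right)$ ($t{\left(b,c \right)} = \left(b + c\right) \left(c + 100\right) = \left(b + c\right) \left(100 + c\right) = \left(100 + c\right) \left(b + c\right)$)
$t{\left(-202,-96 \right)} - p{\left(-54,-8 \right)} = \left(\left(-96\right)^{2} + 100 \left(-202\right) + 100 \left(-96\right) - -19392\right) - -8 = \left(9216 - 20200 - 9600 + 19392\right) + 8 = -1192 + 8 = -1184$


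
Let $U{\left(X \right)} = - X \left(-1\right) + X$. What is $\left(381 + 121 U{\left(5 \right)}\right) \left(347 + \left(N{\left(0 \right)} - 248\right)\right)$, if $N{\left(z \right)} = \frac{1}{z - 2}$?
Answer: $\frac{313427}{2} \approx 1.5671 \cdot 10^{5}$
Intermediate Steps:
$N{\left(z \right)} = \frac{1}{-2 + z}$
$U{\left(X \right)} = 2 X$ ($U{\left(X \right)} = X + X = 2 X$)
$\left(381 + 121 U{\left(5 \right)}\right) \left(347 + \left(N{\left(0 \right)} - 248\right)\right) = \left(381 + 121 \cdot 2 \cdot 5\right) \left(347 + \left(\frac{1}{-2 + 0} - 248\right)\right) = \left(381 + 121 \cdot 10\right) \left(347 - \left(248 - \frac{1}{-2}\right)\right) = \left(381 + 1210\right) \left(347 - \frac{497}{2}\right) = 1591 \left(347 - \frac{497}{2}\right) = 1591 \cdot \frac{197}{2} = \frac{313427}{2}$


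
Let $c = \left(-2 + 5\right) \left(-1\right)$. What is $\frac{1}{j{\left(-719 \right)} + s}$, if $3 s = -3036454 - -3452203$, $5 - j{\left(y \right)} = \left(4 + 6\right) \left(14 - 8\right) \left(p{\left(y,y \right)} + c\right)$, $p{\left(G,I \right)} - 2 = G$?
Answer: $\frac{1}{181788} \approx 5.5009 \cdot 10^{-6}$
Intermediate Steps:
$c = -3$ ($c = 3 \left(-1\right) = -3$)
$p{\left(G,I \right)} = 2 + G$
$j{\left(y \right)} = 65 - 60 y$ ($j{\left(y \right)} = 5 - \left(4 + 6\right) \left(14 - 8\right) \left(\left(2 + y\right) - 3\right) = 5 - 10 \cdot 6 \left(-1 + y\right) = 5 - 60 \left(-1 + y\right) = 5 - \left(-60 + 60 y\right) = 65 - 60 y$)
$s = 138583$ ($s = \frac{-3036454 - -3452203}{3} = \frac{-3036454 + 3452203}{3} = \frac{1}{3} \cdot 415749 = 138583$)
$\frac{1}{j{\left(-719 \right)} + s} = \frac{1}{\left(65 - -43140\right) + 138583} = \frac{1}{\left(65 + 43140\right) + 138583} = \frac{1}{43205 + 138583} = \frac{1}{181788}$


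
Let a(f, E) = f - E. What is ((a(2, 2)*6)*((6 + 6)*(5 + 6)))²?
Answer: 0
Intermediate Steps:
((a(2, 2)*6)*((6 + 6)*(5 + 6)))² = (((2 - 1*2)*6)*((6 + 6)*(5 + 6)))² = (((2 - 2)*6)*(12*11))² = ((0*6)*132)² = (0*132)² = 0² = 0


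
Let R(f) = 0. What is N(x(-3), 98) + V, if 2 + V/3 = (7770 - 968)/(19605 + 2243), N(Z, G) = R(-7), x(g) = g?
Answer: -55341/10924 ≈ -5.0660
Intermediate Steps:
N(Z, G) = 0
V = -55341/10924 (V = -6 + 3*((7770 - 968)/(19605 + 2243)) = -6 + 3*(6802/21848) = -6 + 3*(6802*(1/21848)) = -6 + 3*(3401/10924) = -6 + 10203/10924 = -55341/10924 ≈ -5.0660)
N(x(-3), 98) + V = 0 - 55341/10924 = -55341/10924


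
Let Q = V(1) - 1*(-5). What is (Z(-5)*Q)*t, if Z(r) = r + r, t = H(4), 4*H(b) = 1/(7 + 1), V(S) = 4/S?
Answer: -45/16 ≈ -2.8125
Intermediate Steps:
H(b) = 1/32 (H(b) = 1/(4*(7 + 1)) = (¼)/8 = (¼)*(⅛) = 1/32)
t = 1/32 ≈ 0.031250
Z(r) = 2*r
Q = 9 (Q = 4/1 - 1*(-5) = 4*1 + 5 = 4 + 5 = 9)
(Z(-5)*Q)*t = ((2*(-5))*9)*(1/32) = -10*9*(1/32) = -90*1/32 = -45/16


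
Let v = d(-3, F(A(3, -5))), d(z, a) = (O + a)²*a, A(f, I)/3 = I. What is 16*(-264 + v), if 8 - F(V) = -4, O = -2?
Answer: 14976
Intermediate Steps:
A(f, I) = 3*I
F(V) = 12 (F(V) = 8 - 1*(-4) = 8 + 4 = 12)
d(z, a) = a*(-2 + a)² (d(z, a) = (-2 + a)²*a = a*(-2 + a)²)
v = 1200 (v = 12*(-2 + 12)² = 12*10² = 12*100 = 1200)
16*(-264 + v) = 16*(-264 + 1200) = 16*936 = 14976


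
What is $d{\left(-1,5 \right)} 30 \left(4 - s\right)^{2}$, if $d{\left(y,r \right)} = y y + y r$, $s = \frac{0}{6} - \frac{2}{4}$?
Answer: $-2430$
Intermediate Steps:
$s = - \frac{1}{2}$ ($s = 0 \cdot \frac{1}{6} - \frac{1}{2} = 0 - \frac{1}{2} = - \frac{1}{2} \approx -0.5$)
$d{\left(y,r \right)} = y^{2} + r y$
$d{\left(-1,5 \right)} 30 \left(4 - s\right)^{2} = - (5 - 1) 30 \left(4 - - \frac{1}{2}\right)^{2} = \left(-1\right) 4 \cdot 30 \left(4 + \frac{1}{2}\right)^{2} = \left(-4\right) 30 \left(\frac{9}{2}\right)^{2} = \left(-120\right) \frac{81}{4} = -2430$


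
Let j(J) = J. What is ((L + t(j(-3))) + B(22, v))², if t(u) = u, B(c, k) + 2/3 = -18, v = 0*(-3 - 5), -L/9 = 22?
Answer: 434281/9 ≈ 48253.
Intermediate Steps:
L = -198 (L = -9*22 = -198)
v = 0 (v = 0*(-8) = 0)
B(c, k) = -56/3 (B(c, k) = -⅔ - 18 = -56/3)
((L + t(j(-3))) + B(22, v))² = ((-198 - 3) - 56/3)² = (-201 - 56/3)² = (-659/3)² = 434281/9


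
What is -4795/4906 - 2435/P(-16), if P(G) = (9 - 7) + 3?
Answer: -2394017/4906 ≈ -487.98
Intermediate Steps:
P(G) = 5 (P(G) = 2 + 3 = 5)
-4795/4906 - 2435/P(-16) = -4795/4906 - 2435/5 = -4795*1/4906 - 2435*⅕ = -4795/4906 - 487 = -2394017/4906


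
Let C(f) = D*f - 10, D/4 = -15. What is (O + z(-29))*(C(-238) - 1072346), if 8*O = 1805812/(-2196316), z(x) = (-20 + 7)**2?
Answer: -196247533561245/1098158 ≈ -1.7871e+8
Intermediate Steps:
z(x) = 169 (z(x) = (-13)**2 = 169)
D = -60 (D = 4*(-15) = -60)
O = -451453/4392632 (O = (1805812/(-2196316))/8 = (1805812*(-1/2196316))/8 = (1/8)*(-451453/549079) = -451453/4392632 ≈ -0.10278)
C(f) = -10 - 60*f (C(f) = -60*f - 10 = -10 - 60*f)
(O + z(-29))*(C(-238) - 1072346) = (-451453/4392632 + 169)*((-10 - 60*(-238)) - 1072346) = 741903355*((-10 + 14280) - 1072346)/4392632 = 741903355*(14270 - 1072346)/4392632 = (741903355/4392632)*(-1058076) = -196247533561245/1098158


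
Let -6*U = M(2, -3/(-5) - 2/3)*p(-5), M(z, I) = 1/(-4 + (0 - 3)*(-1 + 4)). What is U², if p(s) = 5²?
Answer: 625/6084 ≈ 0.10273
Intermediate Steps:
p(s) = 25
M(z, I) = -1/13 (M(z, I) = 1/(-4 - 3*3) = 1/(-4 - 9) = 1/(-13) = -1/13)
U = 25/78 (U = -(-1)*25/78 = -⅙*(-25/13) = 25/78 ≈ 0.32051)
U² = (25/78)² = 625/6084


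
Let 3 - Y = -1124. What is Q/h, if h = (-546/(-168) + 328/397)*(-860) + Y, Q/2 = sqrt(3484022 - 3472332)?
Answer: -397*sqrt(11690)/472138 ≈ -0.090914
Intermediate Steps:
Y = 1127 (Y = 3 - 1*(-1124) = 3 + 1124 = 1127)
Q = 2*sqrt(11690) (Q = 2*sqrt(3484022 - 3472332) = 2*sqrt(11690) ≈ 216.24)
h = -944276/397 (h = (-546/(-168) + 328/397)*(-860) + 1127 = (-546*(-1/168) + 328*(1/397))*(-860) + 1127 = (13/4 + 328/397)*(-860) + 1127 = (6473/1588)*(-860) + 1127 = -1391695/397 + 1127 = -944276/397 ≈ -2378.5)
Q/h = (2*sqrt(11690))/(-944276/397) = (2*sqrt(11690))*(-397/944276) = -397*sqrt(11690)/472138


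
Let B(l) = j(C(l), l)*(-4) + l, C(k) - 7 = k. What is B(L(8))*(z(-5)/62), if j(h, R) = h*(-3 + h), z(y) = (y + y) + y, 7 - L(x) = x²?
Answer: 159855/62 ≈ 2578.3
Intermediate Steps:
L(x) = 7 - x²
z(y) = 3*y (z(y) = 2*y + y = 3*y)
C(k) = 7 + k
B(l) = l - 4*(4 + l)*(7 + l) (B(l) = ((7 + l)*(-3 + (7 + l)))*(-4) + l = ((7 + l)*(4 + l))*(-4) + l = ((4 + l)*(7 + l))*(-4) + l = -4*(4 + l)*(7 + l) + l = l - 4*(4 + l)*(7 + l))
B(L(8))*(z(-5)/62) = ((7 - 1*8²) - 4*(4 + (7 - 1*8²))*(7 + (7 - 1*8²)))*((3*(-5))/62) = ((7 - 1*64) - 4*(4 + (7 - 1*64))*(7 + (7 - 1*64)))*(-15*1/62) = ((7 - 64) - 4*(4 + (7 - 64))*(7 + (7 - 64)))*(-15/62) = (-57 - 4*(4 - 57)*(7 - 57))*(-15/62) = (-57 - 4*(-53)*(-50))*(-15/62) = (-57 - 10600)*(-15/62) = -10657*(-15/62) = 159855/62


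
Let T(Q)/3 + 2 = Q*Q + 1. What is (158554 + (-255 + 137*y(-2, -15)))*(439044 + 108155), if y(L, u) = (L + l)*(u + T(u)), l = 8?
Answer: 382138063247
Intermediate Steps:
T(Q) = -3 + 3*Q**2 (T(Q) = -6 + 3*(Q*Q + 1) = -6 + 3*(Q**2 + 1) = -6 + 3*(1 + Q**2) = -6 + (3 + 3*Q**2) = -3 + 3*Q**2)
y(L, u) = (8 + L)*(-3 + u + 3*u**2) (y(L, u) = (L + 8)*(u + (-3 + 3*u**2)) = (8 + L)*(-3 + u + 3*u**2))
(158554 + (-255 + 137*y(-2, -15)))*(439044 + 108155) = (158554 + (-255 + 137*(-24 + 8*(-15) + 24*(-15)**2 - 2*(-15) + 3*(-2)*(-1 + (-15)**2))))*(439044 + 108155) = (158554 + (-255 + 137*(-24 - 120 + 24*225 + 30 + 3*(-2)*(-1 + 225))))*547199 = (158554 + (-255 + 137*(-24 - 120 + 5400 + 30 + 3*(-2)*224)))*547199 = (158554 + (-255 + 137*(-24 - 120 + 5400 + 30 - 1344)))*547199 = (158554 + (-255 + 137*3942))*547199 = (158554 + (-255 + 540054))*547199 = (158554 + 539799)*547199 = 698353*547199 = 382138063247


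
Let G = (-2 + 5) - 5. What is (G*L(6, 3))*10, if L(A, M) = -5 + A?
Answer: -20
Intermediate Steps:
G = -2 (G = 3 - 5 = -2)
(G*L(6, 3))*10 = -2*(-5 + 6)*10 = -2*1*10 = -2*10 = -20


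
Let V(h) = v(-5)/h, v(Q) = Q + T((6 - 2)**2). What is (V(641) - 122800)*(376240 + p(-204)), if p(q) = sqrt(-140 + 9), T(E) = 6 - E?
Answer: -29615661995600/641 - 78714815*I*sqrt(131)/641 ≈ -4.6202e+10 - 1.4055e+6*I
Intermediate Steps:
v(Q) = -10 + Q (v(Q) = Q + (6 - (6 - 2)**2) = Q + (6 - 1*4**2) = Q + (6 - 1*16) = Q + (6 - 16) = Q - 10 = -10 + Q)
V(h) = -15/h (V(h) = (-10 - 5)/h = -15/h)
p(q) = I*sqrt(131) (p(q) = sqrt(-131) = I*sqrt(131))
(V(641) - 122800)*(376240 + p(-204)) = (-15/641 - 122800)*(376240 + I*sqrt(131)) = -78714815*(376240 + I*sqrt(131))/641 = -29615661995600/641 - 78714815*I*sqrt(131)/641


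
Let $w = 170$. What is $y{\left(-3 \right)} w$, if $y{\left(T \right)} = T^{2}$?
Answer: $1530$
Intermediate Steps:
$y{\left(-3 \right)} w = \left(-3\right)^{2} \cdot 170 = 9 \cdot 170 = 1530$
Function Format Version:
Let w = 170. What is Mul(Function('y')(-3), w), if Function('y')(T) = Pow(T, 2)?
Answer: 1530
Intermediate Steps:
Mul(Function('y')(-3), w) = Mul(Pow(-3, 2), 170) = Mul(9, 170) = 1530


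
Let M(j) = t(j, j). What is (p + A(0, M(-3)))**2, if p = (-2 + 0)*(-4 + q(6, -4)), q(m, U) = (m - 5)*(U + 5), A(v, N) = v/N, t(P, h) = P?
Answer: 36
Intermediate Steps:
M(j) = j
q(m, U) = (-5 + m)*(5 + U)
p = 6 (p = (-2 + 0)*(-4 + (-25 - 5*(-4) + 5*6 - 4*6)) = -2*(-4 + (-25 + 20 + 30 - 24)) = -2*(-4 + 1) = -2*(-3) = 6)
(p + A(0, M(-3)))**2 = (6 + 0/(-3))**2 = (6 + 0*(-1/3))**2 = (6 + 0)**2 = 6**2 = 36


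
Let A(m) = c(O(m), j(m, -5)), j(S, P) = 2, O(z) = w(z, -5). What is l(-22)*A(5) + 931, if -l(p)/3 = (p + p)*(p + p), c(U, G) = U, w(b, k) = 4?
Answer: -22301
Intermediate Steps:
O(z) = 4
l(p) = -12*p² (l(p) = -3*(p + p)*(p + p) = -3*2*p*2*p = -12*p²)
A(m) = 4
l(-22)*A(5) + 931 = -12*(-22)²*4 + 931 = -12*484*4 + 931 = -5808*4 + 931 = -23232 + 931 = -22301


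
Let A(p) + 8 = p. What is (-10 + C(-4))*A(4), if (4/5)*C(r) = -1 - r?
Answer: 25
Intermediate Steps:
C(r) = -5/4 - 5*r/4 (C(r) = 5*(-1 - r)/4 = -5/4 - 5*r/4)
A(p) = -8 + p
(-10 + C(-4))*A(4) = (-10 + (-5/4 - 5/4*(-4)))*(-8 + 4) = (-10 + (-5/4 + 5))*(-4) = (-10 + 15/4)*(-4) = -25/4*(-4) = 25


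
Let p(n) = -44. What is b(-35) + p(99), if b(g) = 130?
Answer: 86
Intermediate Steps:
b(-35) + p(99) = 130 - 44 = 86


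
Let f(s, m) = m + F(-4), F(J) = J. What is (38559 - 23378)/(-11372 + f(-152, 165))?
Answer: -15181/11211 ≈ -1.3541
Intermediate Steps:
f(s, m) = -4 + m (f(s, m) = m - 4 = -4 + m)
(38559 - 23378)/(-11372 + f(-152, 165)) = (38559 - 23378)/(-11372 + (-4 + 165)) = 15181/(-11372 + 161) = 15181/(-11211) = 15181*(-1/11211) = -15181/11211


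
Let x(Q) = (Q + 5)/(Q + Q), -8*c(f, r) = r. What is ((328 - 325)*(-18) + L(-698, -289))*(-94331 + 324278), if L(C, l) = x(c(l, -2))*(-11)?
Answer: -77952033/2 ≈ -3.8976e+7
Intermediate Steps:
c(f, r) = -r/8
x(Q) = (5 + Q)/(2*Q) (x(Q) = (5 + Q)/((2*Q)) = (5 + Q)*(1/(2*Q)) = (5 + Q)/(2*Q))
L(C, l) = -231/2 (L(C, l) = ((5 - ⅛*(-2))/(2*((-⅛*(-2)))))*(-11) = ((5 + ¼)/(2*(¼)))*(-11) = ((½)*4*(21/4))*(-11) = (21/2)*(-11) = -231/2)
((328 - 325)*(-18) + L(-698, -289))*(-94331 + 324278) = ((328 - 325)*(-18) - 231/2)*(-94331 + 324278) = (3*(-18) - 231/2)*229947 = (-54 - 231/2)*229947 = -339/2*229947 = -77952033/2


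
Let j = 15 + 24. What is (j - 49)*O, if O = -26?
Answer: 260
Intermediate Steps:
j = 39
(j - 49)*O = (39 - 49)*(-26) = -10*(-26) = 260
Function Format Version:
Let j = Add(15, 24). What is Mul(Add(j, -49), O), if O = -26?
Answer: 260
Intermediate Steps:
j = 39
Mul(Add(j, -49), O) = Mul(Add(39, -49), -26) = Mul(-10, -26) = 260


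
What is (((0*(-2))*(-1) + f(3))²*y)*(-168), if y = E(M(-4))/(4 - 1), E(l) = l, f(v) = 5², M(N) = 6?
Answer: -210000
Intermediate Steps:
f(v) = 25
y = 2 (y = 6/(4 - 1) = 6/3 = 6*(⅓) = 2)
(((0*(-2))*(-1) + f(3))²*y)*(-168) = (((0*(-2))*(-1) + 25)²*2)*(-168) = ((0*(-1) + 25)²*2)*(-168) = ((0 + 25)²*2)*(-168) = (25²*2)*(-168) = (625*2)*(-168) = 1250*(-168) = -210000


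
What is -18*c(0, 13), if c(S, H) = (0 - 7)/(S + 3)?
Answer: 42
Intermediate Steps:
c(S, H) = -7/(3 + S)
-18*c(0, 13) = -(-126)/(3 + 0) = -(-126)/3 = -18*(-7/3) = 42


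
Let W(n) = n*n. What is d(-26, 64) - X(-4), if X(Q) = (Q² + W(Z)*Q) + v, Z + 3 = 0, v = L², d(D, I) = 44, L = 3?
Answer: 55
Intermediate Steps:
v = 9 (v = 3² = 9)
Z = -3 (Z = -3 + 0 = -3)
W(n) = n²
X(Q) = 9 + Q² + 9*Q (X(Q) = (Q² + (-3)²*Q) + 9 = (Q² + 9*Q) + 9 = 9 + Q² + 9*Q)
d(-26, 64) - X(-4) = 44 - (9 + (-4)² + 9*(-4)) = 44 - (9 + 16 - 36) = 44 - 1*(-11) = 44 + 11 = 55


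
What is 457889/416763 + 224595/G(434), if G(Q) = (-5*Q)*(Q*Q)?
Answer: 172406011027/156999623256 ≈ 1.0981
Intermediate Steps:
G(Q) = -5*Q³ (G(Q) = (-5*Q)*Q² = -5*Q³)
457889/416763 + 224595/G(434) = 457889/416763 + 224595/((-5*434³)) = 457889*(1/416763) + 224595/((-5*81746504)) = 457889/416763 + 224595/(-408732520) = 457889/416763 + 224595*(-1/408732520) = 457889/416763 - 207/376712 = 172406011027/156999623256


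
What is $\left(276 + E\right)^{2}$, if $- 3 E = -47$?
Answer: $\frac{765625}{9} \approx 85070.0$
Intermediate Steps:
$E = \frac{47}{3}$ ($E = \left(- \frac{1}{3}\right) \left(-47\right) = \frac{47}{3} \approx 15.667$)
$\left(276 + E\right)^{2} = \left(276 + \frac{47}{3}\right)^{2} = \left(\frac{875}{3}\right)^{2} = \frac{765625}{9}$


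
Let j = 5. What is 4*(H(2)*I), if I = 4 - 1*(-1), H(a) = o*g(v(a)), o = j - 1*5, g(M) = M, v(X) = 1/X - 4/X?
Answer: 0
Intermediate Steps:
v(X) = -3/X (v(X) = 1/X - 4/X = -3/X)
o = 0 (o = 5 - 1*5 = 5 - 5 = 0)
H(a) = 0 (H(a) = 0*(-3/a) = 0)
I = 5 (I = 4 + 1 = 5)
4*(H(2)*I) = 4*(0*5) = 4*0 = 0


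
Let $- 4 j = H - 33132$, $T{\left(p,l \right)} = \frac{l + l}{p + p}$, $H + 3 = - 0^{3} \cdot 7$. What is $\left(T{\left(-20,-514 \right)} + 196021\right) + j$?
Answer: $\frac{4086609}{20} \approx 2.0433 \cdot 10^{5}$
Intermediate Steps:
$H = -3$ ($H = -3 + - 0^{3} \cdot 7 = -3 + \left(-1\right) 0 \cdot 7 = -3 + 0 \cdot 7 = -3 + 0 = -3$)
$T{\left(p,l \right)} = \frac{l}{p}$ ($T{\left(p,l \right)} = \frac{2 l}{2 p} = 2 l \frac{1}{2 p} = \frac{l}{p}$)
$j = \frac{33135}{4}$ ($j = - \frac{-3 - 33132}{4} = \left(- \frac{1}{4}\right) \left(-33135\right) = \frac{33135}{4} \approx 8283.8$)
$\left(T{\left(-20,-514 \right)} + 196021\right) + j = \left(- \frac{514}{-20} + 196021\right) + \frac{33135}{4} = \left(\left(-514\right) \left(- \frac{1}{20}\right) + 196021\right) + \frac{33135}{4} = \left(\frac{257}{10} + 196021\right) + \frac{33135}{4} = \frac{1960467}{10} + \frac{33135}{4} = \frac{4086609}{20}$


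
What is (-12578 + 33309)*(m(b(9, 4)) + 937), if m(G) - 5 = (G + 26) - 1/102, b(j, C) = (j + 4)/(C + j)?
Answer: 2048989847/102 ≈ 2.0088e+7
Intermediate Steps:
b(j, C) = (4 + j)/(C + j)
m(G) = 3161/102 + G (m(G) = 5 + ((G + 26) - 1/102) = 5 + ((26 + G) - 1*1/102) = 5 + ((26 + G) - 1/102) = 5 + (2651/102 + G) = 3161/102 + G)
(-12578 + 33309)*(m(b(9, 4)) + 937) = (-12578 + 33309)*((3161/102 + (4 + 9)/(4 + 9)) + 937) = 20731*((3161/102 + 13/13) + 937) = 20731*((3161/102 + (1/13)*13) + 937) = 20731*((3161/102 + 1) + 937) = 20731*(3263/102 + 937) = 20731*(98837/102) = 2048989847/102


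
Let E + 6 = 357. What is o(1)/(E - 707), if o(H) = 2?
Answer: -1/178 ≈ -0.0056180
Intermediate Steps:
E = 351 (E = -6 + 357 = 351)
o(1)/(E - 707) = 2/(351 - 707) = 2/(-356) = 2*(-1/356) = -1/178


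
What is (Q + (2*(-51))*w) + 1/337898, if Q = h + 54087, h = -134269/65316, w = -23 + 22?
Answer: 597956879930453/11035072884 ≈ 54187.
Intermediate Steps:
w = -1
h = -134269/65316 (h = -134269*1/65316 = -134269/65316 ≈ -2.0557)
Q = 3532612223/65316 (Q = -134269/65316 + 54087 = 3532612223/65316 ≈ 54085.)
(Q + (2*(-51))*w) + 1/337898 = (3532612223/65316 + (2*(-51))*(-1)) + 1/337898 = (3532612223/65316 - 102*(-1)) + 1/337898 = (3532612223/65316 + 102) + 1/337898 = 3539274455/65316 + 1/337898 = 597956879930453/11035072884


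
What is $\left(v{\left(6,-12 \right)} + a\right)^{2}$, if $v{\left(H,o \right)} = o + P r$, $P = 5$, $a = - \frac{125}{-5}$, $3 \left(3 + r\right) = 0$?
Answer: $4$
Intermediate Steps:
$r = -3$ ($r = -3 + \frac{1}{3} \cdot 0 = -3 + 0 = -3$)
$a = 25$ ($a = \left(-125\right) \left(- \frac{1}{5}\right) = 25$)
$v{\left(H,o \right)} = -15 + o$ ($v{\left(H,o \right)} = o + 5 \left(-3\right) = o - 15 = -15 + o$)
$\left(v{\left(6,-12 \right)} + a\right)^{2} = \left(\left(-15 - 12\right) + 25\right)^{2} = \left(-27 + 25\right)^{2} = \left(-2\right)^{2} = 4$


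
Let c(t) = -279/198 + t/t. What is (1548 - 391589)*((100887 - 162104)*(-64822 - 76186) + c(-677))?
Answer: -74071090333605503/22 ≈ -3.3669e+15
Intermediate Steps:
c(t) = -9/22 (c(t) = -279*1/198 + 1 = -31/22 + 1 = -9/22)
(1548 - 391589)*((100887 - 162104)*(-64822 - 76186) + c(-677)) = (1548 - 391589)*((100887 - 162104)*(-64822 - 76186) - 9/22) = -390041*(-61217*(-141008) - 9/22) = -390041*(8632086736 - 9/22) = -390041*189905908183/22 = -74071090333605503/22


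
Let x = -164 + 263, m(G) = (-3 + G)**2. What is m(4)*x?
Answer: 99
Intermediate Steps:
x = 99
m(4)*x = (-3 + 4)**2*99 = 1**2*99 = 1*99 = 99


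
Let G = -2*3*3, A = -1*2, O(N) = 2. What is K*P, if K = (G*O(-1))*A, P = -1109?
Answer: -79848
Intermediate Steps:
A = -2
G = -18 (G = -6*3 = -18)
K = 72 (K = -18*2*(-2) = -36*(-2) = 72)
K*P = 72*(-1109) = -79848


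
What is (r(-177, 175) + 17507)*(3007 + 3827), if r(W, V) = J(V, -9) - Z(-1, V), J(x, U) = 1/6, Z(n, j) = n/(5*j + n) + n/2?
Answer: 52285914595/437 ≈ 1.1965e+8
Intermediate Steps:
Z(n, j) = n/2 + n/(n + 5*j) (Z(n, j) = n/(n + 5*j) + n*(½) = n/(n + 5*j) + n/2 = n/2 + n/(n + 5*j))
J(x, U) = ⅙
r(W, V) = ⅙ + (1 + 5*V)/(2*(-1 + 5*V)) (r(W, V) = ⅙ - (-1)*(2 - 1 + 5*V)/(2*(-1 + 5*V)) = ⅙ - (-1)*(1 + 5*V)/(2*(-1 + 5*V)) = ⅙ + (1 + 5*V)/(2*(-1 + 5*V)))
(r(-177, 175) + 17507)*(3007 + 3827) = ((1 + 10*175)/(3*(-1 + 5*175)) + 17507)*(3007 + 3827) = ((1 + 1750)/(3*(-1 + 875)) + 17507)*6834 = ((⅓)*1751/874 + 17507)*6834 = ((⅓)*(1/874)*1751 + 17507)*6834 = (1751/2622 + 17507)*6834 = (45905105/2622)*6834 = 52285914595/437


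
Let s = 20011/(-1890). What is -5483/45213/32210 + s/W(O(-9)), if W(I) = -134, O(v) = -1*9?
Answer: 27753186089/351262148076 ≈ 0.079010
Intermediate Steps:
O(v) = -9
s = -20011/1890 (s = 20011*(-1/1890) = -20011/1890 ≈ -10.588)
-5483/45213/32210 + s/W(O(-9)) = -5483/45213/32210 - 20011/1890/(-134) = -5483*1/45213*(1/32210) - 20011/1890*(-1/134) = -5483/45213*1/32210 + 20011/253260 = -5483/1456310730 + 20011/253260 = 27753186089/351262148076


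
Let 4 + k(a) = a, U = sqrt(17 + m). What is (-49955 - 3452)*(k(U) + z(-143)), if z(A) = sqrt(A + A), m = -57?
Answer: 213628 - 106814*I*sqrt(10) - 53407*I*sqrt(286) ≈ 2.1363e+5 - 1.241e+6*I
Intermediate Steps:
U = 2*I*sqrt(10) (U = sqrt(17 - 57) = sqrt(-40) = 2*I*sqrt(10) ≈ 6.3246*I)
z(A) = sqrt(2)*sqrt(A) (z(A) = sqrt(2*A) = sqrt(2)*sqrt(A))
k(a) = -4 + a
(-49955 - 3452)*(k(U) + z(-143)) = (-49955 - 3452)*((-4 + 2*I*sqrt(10)) + sqrt(2)*sqrt(-143)) = -53407*((-4 + 2*I*sqrt(10)) + sqrt(2)*(I*sqrt(143))) = -53407*((-4 + 2*I*sqrt(10)) + I*sqrt(286)) = -53407*(-4 + I*sqrt(286) + 2*I*sqrt(10)) = 213628 - 106814*I*sqrt(10) - 53407*I*sqrt(286)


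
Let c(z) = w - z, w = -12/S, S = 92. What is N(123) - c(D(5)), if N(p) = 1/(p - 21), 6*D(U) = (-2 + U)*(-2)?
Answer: -2017/2346 ≈ -0.85976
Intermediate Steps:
D(U) = 2/3 - U/3 (D(U) = ((-2 + U)*(-2))/6 = (4 - 2*U)/6 = 2/3 - U/3)
N(p) = 1/(-21 + p)
w = -3/23 (w = -12/92 = -12*1/92 = -3/23 ≈ -0.13043)
c(z) = -3/23 - z
N(123) - c(D(5)) = 1/(-21 + 123) - (-3/23 - (2/3 - 1/3*5)) = 1/102 - (-3/23 - (2/3 - 5/3)) = 1/102 - (-3/23 - 1*(-1)) = 1/102 - (-3/23 + 1) = 1/102 - 1*20/23 = 1/102 - 20/23 = -2017/2346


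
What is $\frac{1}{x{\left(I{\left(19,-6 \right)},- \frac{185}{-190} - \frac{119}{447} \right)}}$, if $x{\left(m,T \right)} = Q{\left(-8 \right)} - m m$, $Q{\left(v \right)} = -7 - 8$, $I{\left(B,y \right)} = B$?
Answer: $- \frac{1}{376} \approx -0.0026596$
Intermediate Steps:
$Q{\left(v \right)} = -15$ ($Q{\left(v \right)} = -7 - 8 = -15$)
$x{\left(m,T \right)} = -15 - m^{2}$ ($x{\left(m,T \right)} = -15 - m m = -15 - m^{2}$)
$\frac{1}{x{\left(I{\left(19,-6 \right)},- \frac{185}{-190} - \frac{119}{447} \right)}} = \frac{1}{-15 - 19^{2}} = \frac{1}{-15 - 361} = \frac{1}{-376} = - \frac{1}{376}$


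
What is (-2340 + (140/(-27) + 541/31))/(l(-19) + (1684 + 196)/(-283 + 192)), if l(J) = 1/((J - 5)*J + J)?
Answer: 77478563071/687569553 ≈ 112.68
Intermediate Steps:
l(J) = 1/(J + J*(-5 + J)) (l(J) = 1/((-5 + J)*J + J) = 1/(J*(-5 + J) + J) = 1/(J + J*(-5 + J)))
(-2340 + (140/(-27) + 541/31))/(l(-19) + (1684 + 196)/(-283 + 192)) = (-2340 + (140/(-27) + 541/31))/(1/((-19)*(-4 - 19)) + (1684 + 196)/(-283 + 192)) = (-2340 + (140*(-1/27) + 541*(1/31)))/(-1/19/(-23) + 1880/(-91)) = (-2340 + (-140/27 + 541/31))/(-1/19*(-1/23) + 1880*(-1/91)) = (-2340 + 10267/837)/(1/437 - 1880/91) = -1948313/(837*(-821469/39767)) = -1948313/837*(-39767/821469) = 77478563071/687569553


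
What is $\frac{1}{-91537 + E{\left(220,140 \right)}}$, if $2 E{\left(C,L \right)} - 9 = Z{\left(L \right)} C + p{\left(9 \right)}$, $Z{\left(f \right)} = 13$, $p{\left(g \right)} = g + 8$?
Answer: $- \frac{1}{90094} \approx -1.11 \cdot 10^{-5}$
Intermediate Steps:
$p{\left(g \right)} = 8 + g$
$E{\left(C,L \right)} = 13 + \frac{13 C}{2}$ ($E{\left(C,L \right)} = \frac{9}{2} + \frac{13 C + \left(8 + 9\right)}{2} = \frac{9}{2} + \frac{13 C + 17}{2} = \frac{9}{2} + \frac{17 + 13 C}{2} = \frac{9}{2} + \left(\frac{17}{2} + \frac{13 C}{2}\right) = 13 + \frac{13 C}{2}$)
$\frac{1}{-91537 + E{\left(220,140 \right)}} = \frac{1}{-91537 + \left(13 + \frac{13}{2} \cdot 220\right)} = \frac{1}{-91537 + \left(13 + 1430\right)} = \frac{1}{-91537 + 1443} = \frac{1}{-90094} = - \frac{1}{90094}$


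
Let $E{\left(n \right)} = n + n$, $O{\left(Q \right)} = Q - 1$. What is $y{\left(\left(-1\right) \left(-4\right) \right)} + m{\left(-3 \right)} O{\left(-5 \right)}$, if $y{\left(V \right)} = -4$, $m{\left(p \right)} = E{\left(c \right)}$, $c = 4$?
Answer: $-52$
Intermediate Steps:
$O{\left(Q \right)} = -1 + Q$
$E{\left(n \right)} = 2 n$
$m{\left(p \right)} = 8$ ($m{\left(p \right)} = 2 \cdot 4 = 8$)
$y{\left(\left(-1\right) \left(-4\right) \right)} + m{\left(-3 \right)} O{\left(-5 \right)} = -4 + 8 \left(-1 - 5\right) = -4 + 8 \left(-6\right) = -4 - 48 = -52$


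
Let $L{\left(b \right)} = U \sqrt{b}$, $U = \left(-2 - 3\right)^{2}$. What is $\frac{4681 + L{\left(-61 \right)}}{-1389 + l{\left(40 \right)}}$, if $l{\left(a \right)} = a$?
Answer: $- \frac{4681}{1349} - \frac{25 i \sqrt{61}}{1349} \approx -3.47 - 0.14474 i$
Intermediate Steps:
$U = 25$ ($U = \left(-5\right)^{2} = 25$)
$L{\left(b \right)} = 25 \sqrt{b}$
$\frac{4681 + L{\left(-61 \right)}}{-1389 + l{\left(40 \right)}} = \frac{4681 + 25 \sqrt{-61}}{-1389 + 40} = \frac{4681 + 25 i \sqrt{61}}{-1349} = \left(4681 + 25 i \sqrt{61}\right) \left(- \frac{1}{1349}\right) = - \frac{4681}{1349} - \frac{25 i \sqrt{61}}{1349}$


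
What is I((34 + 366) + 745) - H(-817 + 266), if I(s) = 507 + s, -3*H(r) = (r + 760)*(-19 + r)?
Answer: -38058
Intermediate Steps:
H(r) = -(-19 + r)*(760 + r)/3 (H(r) = -(r + 760)*(-19 + r)/3 = -(760 + r)*(-19 + r)/3 = -(-19 + r)*(760 + r)/3)
I((34 + 366) + 745) - H(-817 + 266) = (507 + ((34 + 366) + 745)) - (14440/3 - 247*(-817 + 266) - (-817 + 266)²/3) = (507 + (400 + 745)) - (14440/3 - 247*(-551) - ⅓*(-551)²) = (507 + 1145) - (14440/3 + 136097 - ⅓*303601) = 1652 - (14440/3 + 136097 - 303601/3) = 1652 - 1*39710 = 1652 - 39710 = -38058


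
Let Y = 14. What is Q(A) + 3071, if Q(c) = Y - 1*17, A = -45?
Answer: 3068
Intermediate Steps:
Q(c) = -3 (Q(c) = 14 - 1*17 = 14 - 17 = -3)
Q(A) + 3071 = -3 + 3071 = 3068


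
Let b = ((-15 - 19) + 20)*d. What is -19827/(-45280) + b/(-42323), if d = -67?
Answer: 796665481/1916385440 ≈ 0.41571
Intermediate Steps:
b = 938 (b = ((-15 - 19) + 20)*(-67) = (-34 + 20)*(-67) = -14*(-67) = 938)
-19827/(-45280) + b/(-42323) = -19827/(-45280) + 938/(-42323) = -19827*(-1/45280) + 938*(-1/42323) = 19827/45280 - 938/42323 = 796665481/1916385440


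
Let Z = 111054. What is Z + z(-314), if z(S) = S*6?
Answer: 109170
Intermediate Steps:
z(S) = 6*S
Z + z(-314) = 111054 + 6*(-314) = 111054 - 1884 = 109170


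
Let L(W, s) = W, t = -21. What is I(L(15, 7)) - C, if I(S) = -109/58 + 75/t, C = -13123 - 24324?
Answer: 15201269/406 ≈ 37442.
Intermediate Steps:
C = -37447
I(S) = -2213/406 (I(S) = -109/58 + 75/(-21) = -109*1/58 + 75*(-1/21) = -109/58 - 25/7 = -2213/406)
I(L(15, 7)) - C = -2213/406 - 1*(-37447) = -2213/406 + 37447 = 15201269/406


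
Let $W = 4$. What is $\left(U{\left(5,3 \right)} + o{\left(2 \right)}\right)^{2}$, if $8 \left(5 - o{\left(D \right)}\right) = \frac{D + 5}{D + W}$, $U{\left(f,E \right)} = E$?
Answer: $\frac{142129}{2304} \approx 61.688$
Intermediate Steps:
$o{\left(D \right)} = 5 - \frac{5 + D}{8 \left(4 + D\right)}$ ($o{\left(D \right)} = 5 - \frac{\left(D + 5\right) \frac{1}{D + 4}}{8} = 5 - \frac{\left(5 + D\right) \frac{1}{4 + D}}{8} = 5 - \frac{\frac{1}{4 + D} \left(5 + D\right)}{8} = 5 - \frac{5 + D}{8 \left(4 + D\right)}$)
$\left(U{\left(5,3 \right)} + o{\left(2 \right)}\right)^{2} = \left(3 + \frac{155 + 39 \cdot 2}{8 \left(4 + 2\right)}\right)^{2} = \left(3 + \frac{155 + 78}{8 \cdot 6}\right)^{2} = \left(3 + \frac{1}{8} \cdot \frac{1}{6} \cdot 233\right)^{2} = \left(3 + \frac{233}{48}\right)^{2} = \left(\frac{377}{48}\right)^{2} = \frac{142129}{2304}$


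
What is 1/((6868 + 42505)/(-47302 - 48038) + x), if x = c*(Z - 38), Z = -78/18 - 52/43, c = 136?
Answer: -1366540/8093082133 ≈ -0.00016885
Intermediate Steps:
Z = -715/129 (Z = -78*1/18 - 52*1/43 = -13/3 - 52/43 = -715/129 ≈ -5.5426)
x = -763912/129 (x = 136*(-715/129 - 38) = 136*(-5617/129) = -763912/129 ≈ -5921.8)
1/((6868 + 42505)/(-47302 - 48038) + x) = 1/((6868 + 42505)/(-47302 - 48038) - 763912/129) = 1/(49373/(-95340) - 763912/129) = 1/(49373*(-1/95340) - 763912/129) = 1/(-49373/95340 - 763912/129) = 1/(-8093082133/1366540) = -1366540/8093082133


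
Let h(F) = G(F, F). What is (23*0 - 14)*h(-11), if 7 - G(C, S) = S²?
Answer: 1596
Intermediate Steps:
G(C, S) = 7 - S²
h(F) = 7 - F²
(23*0 - 14)*h(-11) = (23*0 - 14)*(7 - 1*(-11)²) = (0 - 14)*(7 - 1*121) = -14*(7 - 121) = -14*(-114) = 1596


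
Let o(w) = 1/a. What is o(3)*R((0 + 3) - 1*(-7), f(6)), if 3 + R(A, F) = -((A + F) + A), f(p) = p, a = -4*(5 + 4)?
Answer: 29/36 ≈ 0.80556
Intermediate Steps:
a = -36 (a = -4*9 = -36)
o(w) = -1/36 (o(w) = 1/(-36) = -1/36)
R(A, F) = -3 - F - 2*A (R(A, F) = -3 - ((A + F) + A) = -3 - (F + 2*A) = -3 + (-F - 2*A) = -3 - F - 2*A)
o(3)*R((0 + 3) - 1*(-7), f(6)) = -(-3 - 1*6 - 2*((0 + 3) - 1*(-7)))/36 = -(-3 - 6 - 2*(3 + 7))/36 = -(-3 - 6 - 2*10)/36 = -(-3 - 6 - 20)/36 = -1/36*(-29) = 29/36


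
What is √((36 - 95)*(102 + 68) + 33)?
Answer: I*√9997 ≈ 99.985*I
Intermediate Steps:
√((36 - 95)*(102 + 68) + 33) = √(-59*170 + 33) = √(-10030 + 33) = √(-9997) = I*√9997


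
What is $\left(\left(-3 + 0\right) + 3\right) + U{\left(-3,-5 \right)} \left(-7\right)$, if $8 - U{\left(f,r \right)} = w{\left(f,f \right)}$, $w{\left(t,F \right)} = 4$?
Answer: $-28$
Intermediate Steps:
$U{\left(f,r \right)} = 4$ ($U{\left(f,r \right)} = 8 - 4 = 4$)
$\left(\left(-3 + 0\right) + 3\right) + U{\left(-3,-5 \right)} \left(-7\right) = \left(\left(-3 + 0\right) + 3\right) + 4 \left(-7\right) = \left(-3 + 3\right) - 28 = 0 - 28 = -28$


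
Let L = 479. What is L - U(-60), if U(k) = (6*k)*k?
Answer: -21121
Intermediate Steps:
U(k) = 6*k**2
L - U(-60) = 479 - 6*(-60)**2 = 479 - 6*3600 = 479 - 1*21600 = 479 - 21600 = -21121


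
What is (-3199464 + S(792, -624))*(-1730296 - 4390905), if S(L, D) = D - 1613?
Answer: 19598255362901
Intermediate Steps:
S(L, D) = -1613 + D
(-3199464 + S(792, -624))*(-1730296 - 4390905) = (-3199464 + (-1613 - 624))*(-1730296 - 4390905) = (-3199464 - 2237)*(-6121201) = -3201701*(-6121201) = 19598255362901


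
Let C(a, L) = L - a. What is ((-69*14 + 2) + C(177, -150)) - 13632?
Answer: -14923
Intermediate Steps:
((-69*14 + 2) + C(177, -150)) - 13632 = ((-69*14 + 2) + (-150 - 1*177)) - 13632 = ((-966 + 2) + (-150 - 177)) - 13632 = (-964 - 327) - 13632 = -1291 - 13632 = -14923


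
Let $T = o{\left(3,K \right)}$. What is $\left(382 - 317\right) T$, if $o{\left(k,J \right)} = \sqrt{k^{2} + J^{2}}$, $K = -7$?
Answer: $65 \sqrt{58} \approx 495.03$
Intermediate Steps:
$o{\left(k,J \right)} = \sqrt{J^{2} + k^{2}}$
$T = \sqrt{58}$ ($T = \sqrt{\left(-7\right)^{2} + 3^{2}} = \sqrt{49 + 9} = \sqrt{58} \approx 7.6158$)
$\left(382 - 317\right) T = \left(382 - 317\right) \sqrt{58} = 65 \sqrt{58}$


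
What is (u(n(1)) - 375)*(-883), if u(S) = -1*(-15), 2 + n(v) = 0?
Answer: 317880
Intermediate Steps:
n(v) = -2 (n(v) = -2 + 0 = -2)
u(S) = 15
(u(n(1)) - 375)*(-883) = (15 - 375)*(-883) = -360*(-883) = 317880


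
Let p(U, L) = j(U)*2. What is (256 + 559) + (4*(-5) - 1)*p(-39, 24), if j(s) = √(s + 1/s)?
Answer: 815 - 14*I*√59358/13 ≈ 815.0 - 262.38*I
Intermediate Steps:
p(U, L) = 2*√(U + 1/U) (p(U, L) = √(U + 1/U)*2 = 2*√(U + 1/U))
(256 + 559) + (4*(-5) - 1)*p(-39, 24) = (256 + 559) + (4*(-5) - 1)*(2*√(-39 + 1/(-39))) = 815 + (-20 - 1)*(2*√(-39 - 1/39)) = 815 - 42*√(-1522/39) = 815 - 42*I*√59358/39 = 815 - 14*I*√59358/13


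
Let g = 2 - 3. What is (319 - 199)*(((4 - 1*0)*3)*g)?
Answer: -1440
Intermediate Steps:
g = -1
(319 - 199)*(((4 - 1*0)*3)*g) = (319 - 199)*(((4 - 1*0)*3)*(-1)) = 120*(((4 + 0)*3)*(-1)) = 120*((4*3)*(-1)) = 120*(12*(-1)) = 120*(-12) = -1440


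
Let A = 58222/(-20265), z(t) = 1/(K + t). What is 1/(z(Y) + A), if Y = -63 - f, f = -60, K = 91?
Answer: -1783320/5103271 ≈ -0.34945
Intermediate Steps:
Y = -3 (Y = -63 - 1*(-60) = -63 + 60 = -3)
z(t) = 1/(91 + t)
A = -58222/20265 (A = 58222*(-1/20265) = -58222/20265 ≈ -2.8730)
1/(z(Y) + A) = 1/(1/(91 - 3) - 58222/20265) = 1/(1/88 - 58222/20265) = 1/(-5103271/1783320) = -1783320/5103271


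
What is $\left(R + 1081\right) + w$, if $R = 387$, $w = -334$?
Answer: $1134$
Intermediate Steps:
$\left(R + 1081\right) + w = \left(387 + 1081\right) - 334 = 1468 - 334 = 1134$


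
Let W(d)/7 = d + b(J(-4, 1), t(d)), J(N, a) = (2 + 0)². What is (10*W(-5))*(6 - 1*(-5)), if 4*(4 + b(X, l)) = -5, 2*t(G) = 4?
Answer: -15785/2 ≈ -7892.5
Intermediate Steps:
J(N, a) = 4 (J(N, a) = 2² = 4)
t(G) = 2 (t(G) = (½)*4 = 2)
b(X, l) = -21/4 (b(X, l) = -4 + (¼)*(-5) = -4 - 5/4 = -21/4)
W(d) = -147/4 + 7*d (W(d) = 7*(d - 21/4) = 7*(-21/4 + d) = -147/4 + 7*d)
(10*W(-5))*(6 - 1*(-5)) = (10*(-147/4 + 7*(-5)))*(6 - 1*(-5)) = (10*(-147/4 - 35))*(6 + 5) = (10*(-287/4))*11 = -1435/2*11 = -15785/2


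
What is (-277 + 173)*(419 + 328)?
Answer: -77688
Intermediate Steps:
(-277 + 173)*(419 + 328) = -104*747 = -77688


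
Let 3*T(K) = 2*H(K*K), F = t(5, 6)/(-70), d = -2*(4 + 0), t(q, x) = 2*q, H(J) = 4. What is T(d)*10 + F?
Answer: 557/21 ≈ 26.524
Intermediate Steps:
d = -8 (d = -2*4 = -8)
F = -⅐ (F = (2*5)/(-70) = 10*(-1/70) = -⅐ ≈ -0.14286)
T(K) = 8/3 (T(K) = (2*4)/3 = (⅓)*8 = 8/3)
T(d)*10 + F = (8/3)*10 - ⅐ = 80/3 - ⅐ = 557/21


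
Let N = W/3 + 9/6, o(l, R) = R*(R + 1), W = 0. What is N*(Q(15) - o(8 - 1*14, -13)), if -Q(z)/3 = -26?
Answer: -117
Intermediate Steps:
Q(z) = 78 (Q(z) = -3*(-26) = 78)
o(l, R) = R*(1 + R)
N = 3/2 (N = 0/3 + 9/6 = 0*(⅓) + 9*(⅙) = 0 + 3/2 = 3/2 ≈ 1.5000)
N*(Q(15) - o(8 - 1*14, -13)) = 3*(78 - (-13)*(1 - 13))/2 = 3*(78 - (-13)*(-12))/2 = 3*(78 - 1*156)/2 = 3*(78 - 156)/2 = (3/2)*(-78) = -117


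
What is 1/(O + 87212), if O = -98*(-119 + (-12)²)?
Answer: 1/84762 ≈ 1.1798e-5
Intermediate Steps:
O = -2450 (O = -98*(-119 + 144) = -98*25 = -2450)
1/(O + 87212) = 1/(-2450 + 87212) = 1/84762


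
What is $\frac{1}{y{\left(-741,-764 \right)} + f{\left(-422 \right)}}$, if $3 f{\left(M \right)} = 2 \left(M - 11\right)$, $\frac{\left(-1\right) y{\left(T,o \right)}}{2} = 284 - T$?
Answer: $- \frac{3}{7016} \approx -0.00042759$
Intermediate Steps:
$y{\left(T,o \right)} = -568 + 2 T$ ($y{\left(T,o \right)} = - 2 \left(284 - T\right) = -568 + 2 T$)
$f{\left(M \right)} = - \frac{22}{3} + \frac{2 M}{3}$ ($f{\left(M \right)} = \frac{2 \left(M - 11\right)}{3} = \frac{2 \left(-11 + M\right)}{3} = \frac{-22 + 2 M}{3} = - \frac{22}{3} + \frac{2 M}{3}$)
$\frac{1}{y{\left(-741,-764 \right)} + f{\left(-422 \right)}} = \frac{1}{\left(-568 + 2 \left(-741\right)\right) + \left(- \frac{22}{3} + \frac{2}{3} \left(-422\right)\right)} = \frac{1}{\left(-568 - 1482\right) - \frac{866}{3}} = \frac{1}{-2050 - \frac{866}{3}} = \frac{1}{- \frac{7016}{3}} = - \frac{3}{7016}$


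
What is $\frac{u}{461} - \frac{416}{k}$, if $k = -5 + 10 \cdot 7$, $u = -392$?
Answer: $- \frac{16712}{2305} \approx -7.2503$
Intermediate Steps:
$k = 65$ ($k = -5 + 70 = 65$)
$\frac{u}{461} - \frac{416}{k} = - \frac{392}{461} - \frac{416}{65} = \left(-392\right) \frac{1}{461} - \frac{32}{5} = - \frac{392}{461} - \frac{32}{5} = - \frac{16712}{2305}$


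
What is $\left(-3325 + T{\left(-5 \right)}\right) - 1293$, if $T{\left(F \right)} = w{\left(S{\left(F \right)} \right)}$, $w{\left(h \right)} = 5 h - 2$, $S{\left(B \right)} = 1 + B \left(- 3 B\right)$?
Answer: $-4990$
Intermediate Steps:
$S{\left(B \right)} = 1 - 3 B^{2}$
$w{\left(h \right)} = -2 + 5 h$
$T{\left(F \right)} = 3 - 15 F^{2}$ ($T{\left(F \right)} = -2 + 5 \left(1 - 3 F^{2}\right) = -2 - \left(-5 + 15 F^{2}\right) = 3 - 15 F^{2}$)
$\left(-3325 + T{\left(-5 \right)}\right) - 1293 = \left(-3325 + \left(3 - 15 \left(-5\right)^{2}\right)\right) - 1293 = \left(-3325 + \left(3 - 375\right)\right) - 1293 = \left(-3325 - 372\right) - 1293 = -3697 - 1293 = -4990$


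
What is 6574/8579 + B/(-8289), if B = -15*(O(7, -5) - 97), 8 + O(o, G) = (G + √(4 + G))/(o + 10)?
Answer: 232005304/402964209 + 5*I/46971 ≈ 0.57575 + 0.00010645*I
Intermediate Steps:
O(o, G) = -8 + (G + √(4 + G))/(10 + o) (O(o, G) = -8 + (G + √(4 + G))/(o + 10) = -8 + (G + √(4 + G))/(10 + o))
B = 26850/17 - 15*I/17 (B = -15*((-80 - 5 + √(4 - 5) - 8*7)/(10 + 7) - 97) = -15*((-80 - 5 + √(-1) - 56)/17 - 97) = -15*((-80 - 5 + I - 56)/17 - 97) = -15*((-141 + I)/17 - 97) = -15*((-141/17 + I/17) - 97) = -15*(-1790/17 + I/17) = 26850/17 - 15*I/17 ≈ 1579.4 - 0.88235*I)
6574/8579 + B/(-8289) = 6574/8579 + (26850/17 - 15*I/17)/(-8289) = 6574*(1/8579) + (26850/17 - 15*I/17)*(-1/8289) = 6574/8579 + (-8950/46971 + 5*I/46971) = 232005304/402964209 + 5*I/46971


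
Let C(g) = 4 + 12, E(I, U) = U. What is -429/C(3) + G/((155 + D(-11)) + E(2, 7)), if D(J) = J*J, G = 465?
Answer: -113967/4528 ≈ -25.169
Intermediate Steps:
D(J) = J²
C(g) = 16
-429/C(3) + G/((155 + D(-11)) + E(2, 7)) = -429/16 + 465/((155 + (-11)²) + 7) = -429*1/16 + 465/((155 + 121) + 7) = -429/16 + 465/(276 + 7) = -429/16 + 465/283 = -113967/4528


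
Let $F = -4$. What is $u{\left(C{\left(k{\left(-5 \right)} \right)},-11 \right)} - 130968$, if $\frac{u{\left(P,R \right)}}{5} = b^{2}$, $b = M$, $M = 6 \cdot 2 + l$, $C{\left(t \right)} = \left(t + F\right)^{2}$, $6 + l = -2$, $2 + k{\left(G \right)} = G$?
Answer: $-130888$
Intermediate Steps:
$k{\left(G \right)} = -2 + G$
$l = -8$ ($l = -6 - 2 = -8$)
$C{\left(t \right)} = \left(-4 + t\right)^{2}$ ($C{\left(t \right)} = \left(t - 4\right)^{2} = \left(-4 + t\right)^{2}$)
$M = 4$ ($M = 6 \cdot 2 - 8 = 12 - 8 = 4$)
$b = 4$
$u{\left(P,R \right)} = 80$ ($u{\left(P,R \right)} = 5 \cdot 4^{2} = 5 \cdot 16 = 80$)
$u{\left(C{\left(k{\left(-5 \right)} \right)},-11 \right)} - 130968 = 80 - 130968 = -130888$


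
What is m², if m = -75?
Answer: 5625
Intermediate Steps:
m² = (-75)² = 5625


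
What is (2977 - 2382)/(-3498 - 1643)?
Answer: -595/5141 ≈ -0.11574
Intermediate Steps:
(2977 - 2382)/(-3498 - 1643) = 595/(-5141) = 595*(-1/5141) = -595/5141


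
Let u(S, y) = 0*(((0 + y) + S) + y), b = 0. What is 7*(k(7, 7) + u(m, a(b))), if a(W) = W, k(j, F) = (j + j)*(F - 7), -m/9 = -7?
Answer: 0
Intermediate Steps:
m = 63 (m = -9*(-7) = 63)
k(j, F) = 2*j*(-7 + F) (k(j, F) = (2*j)*(-7 + F) = 2*j*(-7 + F))
u(S, y) = 0 (u(S, y) = 0*((y + S) + y) = 0*((S + y) + y) = 0*(S + 2*y) = 0)
7*(k(7, 7) + u(m, a(b))) = 7*(2*7*(-7 + 7) + 0) = 7*(2*7*0 + 0) = 7*(0 + 0) = 7*0 = 0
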